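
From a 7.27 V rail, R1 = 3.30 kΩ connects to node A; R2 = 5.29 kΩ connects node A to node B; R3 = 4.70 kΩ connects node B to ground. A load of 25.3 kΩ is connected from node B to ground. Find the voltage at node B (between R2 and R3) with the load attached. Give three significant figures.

At node B, R3 is in parallel with the load: R3‖R_L = 3.964 kΩ.
Below node A the resistance is R2 + (R3‖R_L) = 9.254 kΩ, so V_A = 7.27 × 9.254/12.55 = 5.359 V.
Then V_B = V_A × (R3‖R_L)/(R2 + R3‖R_L) = 5.359 × 3.964/9.254 = 2.30 V.

V ≈ 2.30 V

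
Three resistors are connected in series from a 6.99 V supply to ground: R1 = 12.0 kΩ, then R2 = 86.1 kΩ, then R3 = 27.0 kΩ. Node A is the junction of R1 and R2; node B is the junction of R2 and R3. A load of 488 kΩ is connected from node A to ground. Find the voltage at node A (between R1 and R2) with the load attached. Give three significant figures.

V ≈ 6.18 V

Below node A the series string R2+R3 = 113.1 kΩ sits in parallel with the 488 kΩ load: 91.82 kΩ.
V_A = 6.99 × 91.82/(12.0 + 91.82) = 6.18 V.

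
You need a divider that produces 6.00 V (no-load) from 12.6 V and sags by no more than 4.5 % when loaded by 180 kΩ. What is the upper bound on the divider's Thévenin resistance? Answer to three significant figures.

R_th ≤ 8.48 kΩ

Loading drop = R_th/(R_th + R_L) ≤ 0.0450, so R_th ≤ R_L · ε/(1−ε) = 180 kΩ × 0.0450/0.9550 = 8.48 kΩ.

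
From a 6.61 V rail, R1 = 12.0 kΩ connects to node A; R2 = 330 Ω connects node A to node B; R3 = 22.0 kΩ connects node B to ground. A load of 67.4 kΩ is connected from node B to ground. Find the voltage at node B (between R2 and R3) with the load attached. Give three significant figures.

V ≈ 3.79 V

At node B, R3 is in parallel with the load: R3‖R_L = 16590 Ω.
Below node A the resistance is R2 + (R3‖R_L) = 16920 Ω, so V_A = 6.61 × 16920/28920 = 3.867 V.
Then V_B = V_A × (R3‖R_L)/(R2 + R3‖R_L) = 3.867 × 16590/16920 = 3.79 V.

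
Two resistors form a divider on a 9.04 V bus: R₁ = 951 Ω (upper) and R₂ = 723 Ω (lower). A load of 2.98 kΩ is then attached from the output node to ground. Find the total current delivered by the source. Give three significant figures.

R₂‖R_L = 581.8 Ω, so the source sees R₁ + R₂‖R_L = 1533 Ω.
I = 9.04 V / 1533 Ω = 5.90 mA.

I ≈ 5.90 mA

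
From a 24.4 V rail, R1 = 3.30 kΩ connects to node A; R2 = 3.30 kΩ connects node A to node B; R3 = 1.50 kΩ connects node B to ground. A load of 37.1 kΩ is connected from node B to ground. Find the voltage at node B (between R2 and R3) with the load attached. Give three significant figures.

V ≈ 4.37 V

At node B, R3 is in parallel with the load: R3‖R_L = 1.442 kΩ.
Below node A the resistance is R2 + (R3‖R_L) = 4.742 kΩ, so V_A = 24.4 × 4.742/8.042 = 14.39 V.
Then V_B = V_A × (R3‖R_L)/(R2 + R3‖R_L) = 14.39 × 1.442/4.742 = 4.37 V.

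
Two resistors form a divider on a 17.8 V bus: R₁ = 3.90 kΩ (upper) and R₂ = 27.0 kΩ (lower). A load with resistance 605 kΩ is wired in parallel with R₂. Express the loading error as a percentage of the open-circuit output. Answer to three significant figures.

0.560 %

The divider's output (Thévenin) resistance is R₁‖R₂ = 3.408 kΩ.
Fractional drop under load = R_th/(R_th + R_L) = 3.408 / (3.408 + 605) = 0.005601.
So the output falls by 0.560 %.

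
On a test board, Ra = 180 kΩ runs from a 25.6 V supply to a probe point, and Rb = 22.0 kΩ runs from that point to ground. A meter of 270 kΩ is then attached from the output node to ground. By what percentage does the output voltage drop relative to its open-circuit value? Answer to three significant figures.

6.77 %

The divider's output (Thévenin) resistance is Ra‖Rb = 19.60 kΩ.
Fractional drop under load = R_th/(R_th + R_L) = 19.60 / (19.60 + 270) = 0.06769.
So the output falls by 6.77 %.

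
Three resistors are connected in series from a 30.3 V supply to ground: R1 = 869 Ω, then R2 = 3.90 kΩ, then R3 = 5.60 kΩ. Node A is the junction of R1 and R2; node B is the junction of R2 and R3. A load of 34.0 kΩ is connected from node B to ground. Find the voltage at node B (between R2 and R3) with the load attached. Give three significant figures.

V ≈ 15.2 V

At node B, R3 is in parallel with the load: R3‖R_L = 4808 Ω.
Below node A the resistance is R2 + (R3‖R_L) = 8708 Ω, so V_A = 30.3 × 8708/9577 = 27.55 V.
Then V_B = V_A × (R3‖R_L)/(R2 + R3‖R_L) = 27.55 × 4808/8708 = 15.2 V.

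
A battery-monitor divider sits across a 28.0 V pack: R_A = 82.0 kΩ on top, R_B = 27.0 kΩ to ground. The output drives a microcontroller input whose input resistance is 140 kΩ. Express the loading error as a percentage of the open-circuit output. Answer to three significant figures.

12.7 %

The divider's output (Thévenin) resistance is R_A‖R_B = 20.31 kΩ.
Fractional drop under load = R_th/(R_th + R_L) = 20.31 / (20.31 + 140) = 0.1267.
So the output falls by 12.7 %.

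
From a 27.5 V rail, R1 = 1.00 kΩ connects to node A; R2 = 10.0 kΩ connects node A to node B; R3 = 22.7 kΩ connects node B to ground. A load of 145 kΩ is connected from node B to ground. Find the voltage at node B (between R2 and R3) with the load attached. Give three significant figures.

At node B, R3 is in parallel with the load: R3‖R_L = 19.63 kΩ.
Below node A the resistance is R2 + (R3‖R_L) = 29.63 kΩ, so V_A = 27.5 × 29.63/30.63 = 26.60 V.
Then V_B = V_A × (R3‖R_L)/(R2 + R3‖R_L) = 26.60 × 19.63/29.63 = 17.6 V.

V ≈ 17.6 V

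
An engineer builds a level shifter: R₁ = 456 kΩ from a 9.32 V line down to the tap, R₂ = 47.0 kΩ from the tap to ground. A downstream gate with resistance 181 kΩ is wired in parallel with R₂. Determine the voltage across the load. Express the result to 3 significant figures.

V_out ≈ 0.705 V

The load sits in parallel with R₂: R₂‖R_L = (47.0 × 181) / (47.0 + 181) = 37.31 kΩ.
V_out = 9.32 × 37.31 / (456 + 37.31) = 9.32 × 37.31/493.3 = 0.705 V.
(Unloaded it would have been 0.871 V.)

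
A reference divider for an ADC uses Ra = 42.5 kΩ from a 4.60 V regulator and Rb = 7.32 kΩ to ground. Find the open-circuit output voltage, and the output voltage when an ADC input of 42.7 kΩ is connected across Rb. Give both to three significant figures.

Open-circuit: V = 4.60 × 7.32/(42.5 + 7.32) = 0.676 V.
With the load, Rb becomes Rb‖R_L = 6.249 kΩ, so V = 4.60 × 6.249/48.75 = 0.590 V.

Unloaded: 0.676 V; loaded: 0.590 V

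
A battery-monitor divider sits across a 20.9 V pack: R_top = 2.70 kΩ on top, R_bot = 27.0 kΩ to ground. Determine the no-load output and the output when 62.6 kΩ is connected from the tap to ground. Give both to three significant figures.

Unloaded: 19.0 V; loaded: 18.3 V

Open-circuit: V = 20.9 × 27.0/(2.70 + 27.0) = 19.0 V.
With the load, R_bot becomes R_bot‖R_L = 18.86 kΩ, so V = 20.9 × 18.86/21.56 = 18.3 V.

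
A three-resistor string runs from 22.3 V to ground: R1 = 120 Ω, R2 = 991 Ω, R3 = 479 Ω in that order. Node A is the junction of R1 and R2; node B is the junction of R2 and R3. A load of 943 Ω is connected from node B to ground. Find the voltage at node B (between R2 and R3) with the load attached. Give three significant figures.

At node B, R3 is in parallel with the load: R3‖R_L = 317.6 Ω.
Below node A the resistance is R2 + (R3‖R_L) = 1309 Ω, so V_A = 22.3 × 1309/1429 = 20.43 V.
Then V_B = V_A × (R3‖R_L)/(R2 + R3‖R_L) = 20.43 × 317.6/1309 = 4.96 V.

V ≈ 4.96 V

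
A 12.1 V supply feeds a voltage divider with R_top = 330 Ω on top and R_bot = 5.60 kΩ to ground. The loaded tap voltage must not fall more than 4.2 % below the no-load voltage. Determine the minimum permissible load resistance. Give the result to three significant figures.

Output resistance R_th = R_top‖R_bot = (330 × 5600)/5930 = 311.6 Ω.
The fractional drop is R_th/(R_th + R_L); requiring this ≤ 0.0420 gives R_L ≥ R_th(1/0.0420 − 1) = 311.6 × 22.81 = 7.11 kΩ.

R_L(min) ≈ 7.11 kΩ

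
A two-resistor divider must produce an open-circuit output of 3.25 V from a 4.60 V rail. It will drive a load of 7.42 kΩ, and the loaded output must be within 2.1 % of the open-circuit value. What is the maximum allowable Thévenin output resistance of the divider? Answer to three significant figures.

Loading drop = R_th/(R_th + R_L) ≤ 0.0210, so R_th ≤ R_L · ε/(1−ε) = 7.42 kΩ × 0.0210/0.9790 = 159 Ω.

R_th ≤ 159 Ω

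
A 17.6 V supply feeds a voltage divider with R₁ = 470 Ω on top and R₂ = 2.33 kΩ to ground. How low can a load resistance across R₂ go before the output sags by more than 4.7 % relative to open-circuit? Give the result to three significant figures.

R_L(min) ≈ 7.93 kΩ

Output resistance R_th = R₁‖R₂ = (470 × 2330)/2800 = 391.1 Ω.
The fractional drop is R_th/(R_th + R_L); requiring this ≤ 0.0470 gives R_L ≥ R_th(1/0.0470 − 1) = 391.1 × 20.28 = 7.93 kΩ.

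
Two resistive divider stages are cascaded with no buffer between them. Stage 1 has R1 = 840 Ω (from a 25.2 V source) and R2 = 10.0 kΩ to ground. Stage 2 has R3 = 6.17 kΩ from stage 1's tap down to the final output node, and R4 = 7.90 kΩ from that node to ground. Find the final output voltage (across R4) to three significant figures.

V_out ≈ 12.4 V

Stage 2 presents R3+R4 = 14070 Ω as a load on stage 1's tap.
Stage 1's lower leg becomes R2‖(R3+R4) = 5845 Ω, so V_mid = 25.2 × 5845/6685 = 22.03 V.
Stage 2 is itself unloaded: V_out = V_mid × R4/(R3+R4) = 22.03 × 7900/14070 = 12.4 V.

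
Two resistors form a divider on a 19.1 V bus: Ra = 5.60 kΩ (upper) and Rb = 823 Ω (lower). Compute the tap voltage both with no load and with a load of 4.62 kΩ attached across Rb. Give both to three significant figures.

Open-circuit: V = 19.1 × 823/(5600 + 823) = 2.45 V.
With the load, Rb becomes Rb‖R_L = 698.6 Ω, so V = 19.1 × 698.6/6299 = 2.12 V.

Unloaded: 2.45 V; loaded: 2.12 V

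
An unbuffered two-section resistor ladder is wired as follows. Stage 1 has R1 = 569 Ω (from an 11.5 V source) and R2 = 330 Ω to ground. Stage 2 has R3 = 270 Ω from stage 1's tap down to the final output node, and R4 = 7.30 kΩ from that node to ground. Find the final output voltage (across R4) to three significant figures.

V_out ≈ 3.96 V

Stage 2 presents R3+R4 = 7570 Ω as a load on stage 1's tap.
Stage 1's lower leg becomes R2‖(R3+R4) = 316.2 Ω, so V_mid = 11.5 × 316.2/885.2 = 4.108 V.
Stage 2 is itself unloaded: V_out = V_mid × R4/(R3+R4) = 4.108 × 7300/7570 = 3.96 V.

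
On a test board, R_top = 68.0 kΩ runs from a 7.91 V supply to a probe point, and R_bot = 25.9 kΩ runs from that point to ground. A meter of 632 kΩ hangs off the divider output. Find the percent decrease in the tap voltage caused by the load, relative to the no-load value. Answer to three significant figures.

The divider's output (Thévenin) resistance is R_top‖R_bot = 18.76 kΩ.
Fractional drop under load = R_th/(R_th + R_L) = 18.76 / (18.76 + 632) = 0.02882.
So the output falls by 2.88 %.

2.88 %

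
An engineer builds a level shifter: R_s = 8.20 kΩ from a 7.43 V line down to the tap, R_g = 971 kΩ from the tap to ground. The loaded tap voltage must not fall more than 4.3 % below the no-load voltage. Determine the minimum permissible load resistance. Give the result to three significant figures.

R_L(min) ≈ 181 kΩ

Output resistance R_th = R_s‖R_g = (8.20 × 971)/979.2 = 8.131 kΩ.
The fractional drop is R_th/(R_th + R_L); requiring this ≤ 0.0430 gives R_L ≥ R_th(1/0.0430 − 1) = 8.131 × 22.26 = 181 kΩ.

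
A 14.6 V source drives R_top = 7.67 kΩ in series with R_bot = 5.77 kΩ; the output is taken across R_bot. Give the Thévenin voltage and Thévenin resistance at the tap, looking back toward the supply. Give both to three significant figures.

V_th is the open-circuit tap voltage: 14.6 × 5.77/(7.67 + 5.77) = 6.27 V.
With the supply zeroed, R_top and R_bot appear in parallel from the tap: R_th = R_top‖R_bot = (7.67 × 5.77)/13.44 = 3.29 kΩ.

V_th = 6.27 V, R_th = 3.29 kΩ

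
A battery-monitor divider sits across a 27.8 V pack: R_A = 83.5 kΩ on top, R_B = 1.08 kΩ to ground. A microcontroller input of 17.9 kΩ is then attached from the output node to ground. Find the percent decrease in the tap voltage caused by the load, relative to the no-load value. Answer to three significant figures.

5.62 %

The divider's output (Thévenin) resistance is R_A‖R_B = 1.066 kΩ.
Fractional drop under load = R_th/(R_th + R_L) = 1.066 / (1.066 + 17.9) = 0.05622.
So the output falls by 5.62 %.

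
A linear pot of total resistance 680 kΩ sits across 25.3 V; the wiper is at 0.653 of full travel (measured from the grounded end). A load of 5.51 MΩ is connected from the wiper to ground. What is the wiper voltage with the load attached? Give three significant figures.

The wiper splits the pot into (1−α)R = 236.0 kΩ above and αR = 444.0 kΩ below.
Lower section ‖ load = 410.9 kΩ.
V_wiper = 25.3 × 410.9/(236.0 + 410.9) = 16.1 V.

V ≈ 16.1 V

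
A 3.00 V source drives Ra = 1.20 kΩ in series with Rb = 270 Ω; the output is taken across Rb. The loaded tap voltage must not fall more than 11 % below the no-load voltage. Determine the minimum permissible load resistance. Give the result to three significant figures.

R_L(min) ≈ 1.78 kΩ

Output resistance R_th = Ra‖Rb = (1200 × 270)/1470 = 220.4 Ω.
The fractional drop is R_th/(R_th + R_L); requiring this ≤ 0.110 gives R_L ≥ R_th(1/0.110 − 1) = 220.4 × 8.091 = 1.78 kΩ.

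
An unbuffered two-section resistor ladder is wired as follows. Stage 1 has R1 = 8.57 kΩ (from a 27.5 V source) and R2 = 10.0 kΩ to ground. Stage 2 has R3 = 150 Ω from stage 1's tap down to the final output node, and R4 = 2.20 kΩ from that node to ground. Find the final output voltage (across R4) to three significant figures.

V_out ≈ 4.68 V

Stage 2 presents R3+R4 = 2350 Ω as a load on stage 1's tap.
Stage 1's lower leg becomes R2‖(R3+R4) = 1903 Ω, so V_mid = 27.5 × 1903/10470 = 4.997 V.
Stage 2 is itself unloaded: V_out = V_mid × R4/(R3+R4) = 4.997 × 2200/2350 = 4.68 V.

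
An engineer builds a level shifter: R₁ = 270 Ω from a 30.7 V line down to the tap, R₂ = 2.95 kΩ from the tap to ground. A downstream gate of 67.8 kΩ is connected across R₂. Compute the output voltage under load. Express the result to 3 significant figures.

The load sits in parallel with R₂: R₂‖R_L = (2950 × 67800) / (2950 + 67800) = 2827 Ω.
V_out = 30.7 × 2827 / (270 + 2827) = 30.7 × 2827/3097 = 28.0 V.

V_out ≈ 28.0 V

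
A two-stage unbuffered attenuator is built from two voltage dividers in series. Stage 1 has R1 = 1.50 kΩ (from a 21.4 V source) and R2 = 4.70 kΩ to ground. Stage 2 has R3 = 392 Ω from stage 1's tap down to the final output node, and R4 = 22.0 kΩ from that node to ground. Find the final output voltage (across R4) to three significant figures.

Stage 2 presents R3+R4 = 22390 Ω as a load on stage 1's tap.
Stage 1's lower leg becomes R2‖(R3+R4) = 3885 Ω, so V_mid = 21.4 × 3885/5385 = 15.44 V.
Stage 2 is itself unloaded: V_out = V_mid × R4/(R3+R4) = 15.44 × 22000/22390 = 15.2 V.

V_out ≈ 15.2 V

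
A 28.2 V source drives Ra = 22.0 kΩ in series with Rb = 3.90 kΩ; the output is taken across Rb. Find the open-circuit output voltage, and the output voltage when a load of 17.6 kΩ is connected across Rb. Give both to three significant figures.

Unloaded: 4.25 V; loaded: 3.57 V

Open-circuit: V = 28.2 × 3.90/(22.0 + 3.90) = 4.25 V.
With the load, Rb becomes Rb‖R_L = 3.193 kΩ, so V = 28.2 × 3.193/25.19 = 3.57 V.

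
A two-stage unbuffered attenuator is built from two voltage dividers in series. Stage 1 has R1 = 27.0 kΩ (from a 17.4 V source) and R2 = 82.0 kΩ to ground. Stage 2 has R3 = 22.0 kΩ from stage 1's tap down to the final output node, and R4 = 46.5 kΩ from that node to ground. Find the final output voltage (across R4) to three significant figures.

Stage 2 presents R3+R4 = 68.50 kΩ as a load on stage 1's tap.
Stage 1's lower leg becomes R2‖(R3+R4) = 37.32 kΩ, so V_mid = 17.4 × 37.32/64.32 = 10.10 V.
Stage 2 is itself unloaded: V_out = V_mid × R4/(R3+R4) = 10.10 × 46.5/68.50 = 6.85 V.

V_out ≈ 6.85 V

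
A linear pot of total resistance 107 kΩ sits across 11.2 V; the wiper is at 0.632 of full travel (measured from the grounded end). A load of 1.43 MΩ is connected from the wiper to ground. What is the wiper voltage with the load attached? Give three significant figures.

The wiper splits the pot into (1−α)R = 39.38 kΩ above and αR = 67.62 kΩ below.
Lower section ‖ load = 64.57 kΩ.
V_wiper = 11.2 × 64.57/(39.38 + 64.57) = 6.96 V.

V ≈ 6.96 V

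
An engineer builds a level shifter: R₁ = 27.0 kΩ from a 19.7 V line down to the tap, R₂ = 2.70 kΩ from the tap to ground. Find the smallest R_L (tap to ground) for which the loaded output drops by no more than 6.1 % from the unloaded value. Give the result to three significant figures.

Output resistance R_th = R₁‖R₂ = (27.0 × 2.70)/29.70 = 2.455 kΩ.
The fractional drop is R_th/(R_th + R_L); requiring this ≤ 0.0610 gives R_L ≥ R_th(1/0.0610 − 1) = 2.455 × 15.39 = 37.8 kΩ.

R_L(min) ≈ 37.8 kΩ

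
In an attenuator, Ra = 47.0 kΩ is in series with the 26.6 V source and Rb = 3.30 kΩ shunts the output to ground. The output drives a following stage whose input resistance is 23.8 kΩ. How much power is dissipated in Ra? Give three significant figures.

Total resistance from the source is Ra + (Rb‖R_L) = 49.90 kΩ, so I = 26.6/49.90 kΩ = 0.5331 mA.
P = I²·Ra = (0.5331 mA)² × 47.0 kΩ = 13.4 mW.

P ≈ 13.4 mW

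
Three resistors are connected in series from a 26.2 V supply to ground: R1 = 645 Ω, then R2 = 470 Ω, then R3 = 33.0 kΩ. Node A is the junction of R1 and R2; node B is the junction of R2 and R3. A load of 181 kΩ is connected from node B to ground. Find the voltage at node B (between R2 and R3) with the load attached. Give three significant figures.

V ≈ 25.2 V

At node B, R3 is in parallel with the load: R3‖R_L = 27910 Ω.
Below node A the resistance is R2 + (R3‖R_L) = 28380 Ω, so V_A = 26.2 × 28380/29030 = 25.62 V.
Then V_B = V_A × (R3‖R_L)/(R2 + R3‖R_L) = 25.62 × 27910/28380 = 25.2 V.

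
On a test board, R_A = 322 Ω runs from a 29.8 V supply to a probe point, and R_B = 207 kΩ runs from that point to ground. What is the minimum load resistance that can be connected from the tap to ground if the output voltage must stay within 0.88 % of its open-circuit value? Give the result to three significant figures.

Output resistance R_th = R_A‖R_B = (322 × 207000)/207300 = 321.5 Ω.
The fractional drop is R_th/(R_th + R_L); requiring this ≤ 0.00880 gives R_L ≥ R_th(1/0.00880 − 1) = 321.5 × 112.6 = 36.2 kΩ.

R_L(min) ≈ 36.2 kΩ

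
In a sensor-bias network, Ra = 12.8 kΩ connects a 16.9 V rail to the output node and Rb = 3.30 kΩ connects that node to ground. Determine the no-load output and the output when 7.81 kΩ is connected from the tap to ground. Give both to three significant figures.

Unloaded: 3.46 V; loaded: 2.59 V

Open-circuit: V = 16.9 × 3.30/(12.8 + 3.30) = 3.46 V.
With the load, Rb becomes Rb‖R_L = 2.320 kΩ, so V = 16.9 × 2.320/15.12 = 2.59 V.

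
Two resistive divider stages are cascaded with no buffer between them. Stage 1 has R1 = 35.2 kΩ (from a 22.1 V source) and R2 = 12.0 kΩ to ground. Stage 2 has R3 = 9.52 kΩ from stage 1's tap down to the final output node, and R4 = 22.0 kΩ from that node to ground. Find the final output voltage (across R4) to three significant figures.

Stage 2 presents R3+R4 = 31.52 kΩ as a load on stage 1's tap.
Stage 1's lower leg becomes R2‖(R3+R4) = 8.691 kΩ, so V_mid = 22.1 × 8.691/43.89 = 4.376 V.
Stage 2 is itself unloaded: V_out = V_mid × R4/(R3+R4) = 4.376 × 22.0/31.52 = 3.05 V.

V_out ≈ 3.05 V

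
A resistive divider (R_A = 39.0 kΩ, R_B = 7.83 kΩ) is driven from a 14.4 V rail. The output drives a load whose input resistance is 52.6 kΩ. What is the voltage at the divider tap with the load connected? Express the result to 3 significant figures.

V_out ≈ 2.14 V

The load sits in parallel with R_B: R_B‖R_L = (7.83 × 52.6) / (7.83 + 52.6) = 6.815 kΩ.
V_out = 14.4 × 6.815 / (39.0 + 6.815) = 14.4 × 6.815/45.82 = 2.14 V.
(Unloaded it would have been 2.41 V.)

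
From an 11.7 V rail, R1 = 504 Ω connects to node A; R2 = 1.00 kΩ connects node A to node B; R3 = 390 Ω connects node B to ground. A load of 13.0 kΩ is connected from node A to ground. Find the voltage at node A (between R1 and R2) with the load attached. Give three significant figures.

Below node A the series string R2+R3 = 1390 Ω sits in parallel with the 13000 Ω load: 1256 Ω.
V_A = 11.7 × 1256/(504 + 1256) = 8.35 V.

V ≈ 8.35 V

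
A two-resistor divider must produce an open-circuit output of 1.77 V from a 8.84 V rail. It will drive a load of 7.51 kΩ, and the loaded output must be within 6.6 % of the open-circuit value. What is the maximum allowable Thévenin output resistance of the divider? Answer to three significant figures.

R_th ≤ 531 Ω

Loading drop = R_th/(R_th + R_L) ≤ 0.0660, so R_th ≤ R_L · ε/(1−ε) = 7.51 kΩ × 0.0660/0.9340 = 531 Ω.
(Any R1, R2 with R2/(R1+R2) = 0.200 and R1‖R2 ≤ 531 Ω will meet the spec.)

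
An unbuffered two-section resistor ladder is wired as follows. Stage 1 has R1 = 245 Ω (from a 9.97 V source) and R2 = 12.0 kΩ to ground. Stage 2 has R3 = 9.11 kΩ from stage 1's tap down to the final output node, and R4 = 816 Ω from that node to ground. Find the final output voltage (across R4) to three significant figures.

Stage 2 presents R3+R4 = 9926 Ω as a load on stage 1's tap.
Stage 1's lower leg becomes R2‖(R3+R4) = 5432 Ω, so V_mid = 9.97 × 5432/5677 = 9.540 V.
Stage 2 is itself unloaded: V_out = V_mid × R4/(R3+R4) = 9.540 × 816/9926 = 0.784 V.

V_out ≈ 0.784 V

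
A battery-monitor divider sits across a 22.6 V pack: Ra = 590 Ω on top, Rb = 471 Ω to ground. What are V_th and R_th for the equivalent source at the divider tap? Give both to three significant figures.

V_th = 10.0 V, R_th = 262 Ω

V_th is the open-circuit tap voltage: 22.6 × 471/(590 + 471) = 10.0 V.
With the supply zeroed, Ra and Rb appear in parallel from the tap: R_th = Ra‖Rb = (590 × 471)/1061 = 262 Ω.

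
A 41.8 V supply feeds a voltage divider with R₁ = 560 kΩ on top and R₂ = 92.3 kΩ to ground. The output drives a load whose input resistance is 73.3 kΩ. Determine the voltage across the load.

The load sits in parallel with R₂: R₂‖R_L = (92.3 × 73.3) / (92.3 + 73.3) = 40.86 kΩ.
V_out = 41.8 × 40.86 / (560 + 40.86) = 41.8 × 40.86/600.9 = 2.84 V.

V_out ≈ 2.84 V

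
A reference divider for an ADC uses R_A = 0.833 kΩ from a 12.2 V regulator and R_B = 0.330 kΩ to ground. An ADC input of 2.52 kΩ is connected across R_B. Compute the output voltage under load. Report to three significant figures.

V_out ≈ 3.16 V

The load sits in parallel with R_B: R_B‖R_L = (330 × 2520) / (330 + 2520) = 291.8 Ω.
V_out = 12.2 × 291.8 / (833 + 291.8) = 12.2 × 291.8/1125 = 3.16 V.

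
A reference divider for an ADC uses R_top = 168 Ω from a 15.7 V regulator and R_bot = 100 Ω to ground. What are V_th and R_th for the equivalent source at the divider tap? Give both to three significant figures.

V_th is the open-circuit tap voltage: 15.7 × 100/(168 + 100) = 5.86 V.
With the supply zeroed, R_top and R_bot appear in parallel from the tap: R_th = R_top‖R_bot = (168 × 100)/268.0 = 62.7 Ω.

V_th = 5.86 V, R_th = 62.7 Ω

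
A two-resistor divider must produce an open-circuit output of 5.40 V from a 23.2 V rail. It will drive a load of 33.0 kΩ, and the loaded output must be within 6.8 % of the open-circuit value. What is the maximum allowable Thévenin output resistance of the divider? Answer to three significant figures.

Loading drop = R_th/(R_th + R_L) ≤ 0.0680, so R_th ≤ R_L · ε/(1−ε) = 33.0 kΩ × 0.0680/0.9320 = 2.41 kΩ.
(Any R1, R2 with R2/(R1+R2) = 0.233 and R1‖R2 ≤ 2.41 kΩ will meet the spec.)

R_th ≤ 2.41 kΩ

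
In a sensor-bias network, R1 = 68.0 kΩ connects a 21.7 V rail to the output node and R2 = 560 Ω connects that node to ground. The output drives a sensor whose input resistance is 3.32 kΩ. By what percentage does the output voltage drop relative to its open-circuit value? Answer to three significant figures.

14.3 %

Unloaded V = 21.7 × 560/68560 = 0.17725 V.
Loaded: R2‖R_L = 479.2 Ω, giving V = 21.7 × 479.2/68480 = 0.15184 V.
Drop = (0.17725 − 0.15184) / 0.17725 = 14.3 %.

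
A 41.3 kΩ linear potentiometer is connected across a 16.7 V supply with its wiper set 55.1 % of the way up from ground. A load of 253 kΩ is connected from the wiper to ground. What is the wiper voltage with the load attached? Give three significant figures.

The wiper splits the pot into (1−α)R = 18.54 kΩ above and αR = 22.76 kΩ below.
Lower section ‖ load = 20.88 kΩ.
V_wiper = 16.7 × 20.88/(18.54 + 20.88) = 8.84 V.

V ≈ 8.84 V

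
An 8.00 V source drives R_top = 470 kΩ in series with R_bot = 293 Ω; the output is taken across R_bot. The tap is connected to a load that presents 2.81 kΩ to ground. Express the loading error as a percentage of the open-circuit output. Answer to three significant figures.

9.44 %

Unloaded V = 8.00 × 293/470300 = 0.0049841 V.
Loaded: R_bot‖R_L = 265.3 Ω, giving V = 8.00 × 265.3/470300 = 0.0045138 V.
Drop = (0.0049841 − 0.0045138) / 0.0049841 = 9.44 %.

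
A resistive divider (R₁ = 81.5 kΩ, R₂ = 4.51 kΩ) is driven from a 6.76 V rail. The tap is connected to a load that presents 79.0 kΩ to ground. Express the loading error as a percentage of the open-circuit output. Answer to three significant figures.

The divider's output (Thévenin) resistance is R₁‖R₂ = 4.274 kΩ.
Fractional drop under load = R_th/(R_th + R_L) = 4.274 / (4.274 + 79.0) = 0.05132.
So the output falls by 5.13 %.

5.13 %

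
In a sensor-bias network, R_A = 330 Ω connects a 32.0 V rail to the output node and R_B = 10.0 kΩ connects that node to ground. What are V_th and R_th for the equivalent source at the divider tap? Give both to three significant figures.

V_th = 31.0 V, R_th = 319 Ω

V_th is the open-circuit tap voltage: 32.0 × 10000/(330 + 10000) = 31.0 V.
With the supply zeroed, R_A and R_B appear in parallel from the tap: R_th = R_A‖R_B = (330 × 10000)/10330 = 319 Ω.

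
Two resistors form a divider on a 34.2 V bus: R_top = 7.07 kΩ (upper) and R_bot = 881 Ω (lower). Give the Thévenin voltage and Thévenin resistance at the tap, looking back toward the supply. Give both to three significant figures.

V_th is the open-circuit tap voltage: 34.2 × 881/(7070 + 881) = 3.79 V.
With the supply zeroed, R_top and R_bot appear in parallel from the tap: R_th = R_top‖R_bot = (7070 × 881)/7951 = 783 Ω.

V_th = 3.79 V, R_th = 783 Ω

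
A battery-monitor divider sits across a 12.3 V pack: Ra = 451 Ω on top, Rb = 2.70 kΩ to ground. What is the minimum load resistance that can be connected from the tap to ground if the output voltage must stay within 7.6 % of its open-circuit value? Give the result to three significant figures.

R_L(min) ≈ 4.70 kΩ

Output resistance R_th = Ra‖Rb = (451 × 2700)/3151 = 386.4 Ω.
The fractional drop is R_th/(R_th + R_L); requiring this ≤ 0.0760 gives R_L ≥ R_th(1/0.0760 − 1) = 386.4 × 12.16 = 4.70 kΩ.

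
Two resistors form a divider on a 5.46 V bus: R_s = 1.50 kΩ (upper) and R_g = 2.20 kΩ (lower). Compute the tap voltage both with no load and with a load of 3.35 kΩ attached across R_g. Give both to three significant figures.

Open-circuit: V = 5.46 × 2.20/(1.50 + 2.20) = 3.25 V.
With the load, R_g becomes R_g‖R_L = 1.328 kΩ, so V = 5.46 × 1.328/2.828 = 2.56 V.

Unloaded: 3.25 V; loaded: 2.56 V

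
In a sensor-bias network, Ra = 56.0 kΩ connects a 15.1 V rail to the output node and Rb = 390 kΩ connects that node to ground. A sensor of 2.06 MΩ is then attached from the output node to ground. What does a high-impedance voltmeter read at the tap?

The load sits in parallel with Rb: Rb‖R_L = (390 × 2060) / (390 + 2060) = 327.9 kΩ.
V_out = 15.1 × 327.9 / (56.0 + 327.9) = 15.1 × 327.9/383.9 = 12.9 V.

V_out ≈ 12.9 V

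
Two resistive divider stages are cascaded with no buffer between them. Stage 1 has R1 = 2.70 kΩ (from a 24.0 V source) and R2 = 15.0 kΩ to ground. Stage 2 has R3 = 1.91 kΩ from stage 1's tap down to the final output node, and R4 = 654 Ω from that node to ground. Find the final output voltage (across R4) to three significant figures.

Stage 2 presents R3+R4 = 2564 Ω as a load on stage 1's tap.
Stage 1's lower leg becomes R2‖(R3+R4) = 2190 Ω, so V_mid = 24.0 × 2190/4890 = 10.75 V.
Stage 2 is itself unloaded: V_out = V_mid × R4/(R3+R4) = 10.75 × 654/2564 = 2.74 V.

V_out ≈ 2.74 V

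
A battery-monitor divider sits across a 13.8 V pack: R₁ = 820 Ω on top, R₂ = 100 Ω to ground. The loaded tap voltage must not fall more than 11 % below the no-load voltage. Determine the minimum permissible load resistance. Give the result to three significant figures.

R_L(min) ≈ 721 Ω

Output resistance R_th = R₁‖R₂ = (820 × 100)/920.0 = 89.13 Ω.
The fractional drop is R_th/(R_th + R_L); requiring this ≤ 0.110 gives R_L ≥ R_th(1/0.110 − 1) = 89.13 × 8.091 = 721 Ω.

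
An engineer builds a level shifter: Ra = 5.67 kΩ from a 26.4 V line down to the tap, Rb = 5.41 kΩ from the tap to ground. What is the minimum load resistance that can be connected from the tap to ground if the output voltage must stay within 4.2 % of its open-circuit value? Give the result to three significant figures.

R_L(min) ≈ 63.1 kΩ

Output resistance R_th = Ra‖Rb = (5.67 × 5.41)/11.08 = 2.768 kΩ.
The fractional drop is R_th/(R_th + R_L); requiring this ≤ 0.0420 gives R_L ≥ R_th(1/0.0420 − 1) = 2.768 × 22.81 = 63.1 kΩ.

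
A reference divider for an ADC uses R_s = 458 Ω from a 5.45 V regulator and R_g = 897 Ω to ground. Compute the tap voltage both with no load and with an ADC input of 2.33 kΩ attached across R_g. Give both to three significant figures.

Unloaded: 3.61 V; loaded: 3.19 V

Open-circuit: V = 5.45 × 897/(458 + 897) = 3.61 V.
With the load, R_g becomes R_g‖R_L = 647.7 Ω, so V = 5.45 × 647.7/1106 = 3.19 V.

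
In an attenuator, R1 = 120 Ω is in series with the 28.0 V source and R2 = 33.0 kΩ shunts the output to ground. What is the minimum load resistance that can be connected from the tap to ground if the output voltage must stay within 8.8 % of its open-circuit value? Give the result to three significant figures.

R_L(min) ≈ 1.24 kΩ

Output resistance R_th = R1‖R2 = (120 × 33000)/33120 = 119.6 Ω.
The fractional drop is R_th/(R_th + R_L); requiring this ≤ 0.0880 gives R_L ≥ R_th(1/0.0880 − 1) = 119.6 × 10.36 = 1.24 kΩ.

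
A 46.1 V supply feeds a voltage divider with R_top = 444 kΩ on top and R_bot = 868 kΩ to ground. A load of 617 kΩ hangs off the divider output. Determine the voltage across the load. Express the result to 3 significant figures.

The load sits in parallel with R_bot: R_bot‖R_L = (868 × 617) / (868 + 617) = 360.6 kΩ.
V_out = 46.1 × 360.6 / (444 + 360.6) = 46.1 × 360.6/804.6 = 20.7 V.

V_out ≈ 20.7 V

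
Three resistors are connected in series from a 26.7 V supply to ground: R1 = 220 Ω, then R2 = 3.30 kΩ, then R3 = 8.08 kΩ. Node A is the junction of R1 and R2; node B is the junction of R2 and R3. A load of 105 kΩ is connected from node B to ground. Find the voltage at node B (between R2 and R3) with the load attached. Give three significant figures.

V ≈ 18.2 V

At node B, R3 is in parallel with the load: R3‖R_L = 7503 Ω.
Below node A the resistance is R2 + (R3‖R_L) = 10800 Ω, so V_A = 26.7 × 10800/11020 = 26.17 V.
Then V_B = V_A × (R3‖R_L)/(R2 + R3‖R_L) = 26.17 × 7503/10800 = 18.2 V.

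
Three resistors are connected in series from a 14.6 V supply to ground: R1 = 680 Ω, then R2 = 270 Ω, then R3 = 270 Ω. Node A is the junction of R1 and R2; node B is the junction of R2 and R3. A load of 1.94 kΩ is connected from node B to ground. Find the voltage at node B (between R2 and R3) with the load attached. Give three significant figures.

V ≈ 2.92 V

At node B, R3 is in parallel with the load: R3‖R_L = 237.0 Ω.
Below node A the resistance is R2 + (R3‖R_L) = 507.0 Ω, so V_A = 14.6 × 507.0/1187 = 6.236 V.
Then V_B = V_A × (R3‖R_L)/(R2 + R3‖R_L) = 6.236 × 237.0/507.0 = 2.92 V.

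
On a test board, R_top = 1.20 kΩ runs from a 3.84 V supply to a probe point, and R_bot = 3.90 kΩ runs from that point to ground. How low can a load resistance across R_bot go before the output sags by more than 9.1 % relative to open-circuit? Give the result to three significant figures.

Output resistance R_th = R_top‖R_bot = (1200 × 3900)/5100 = 917.6 Ω.
The fractional drop is R_th/(R_th + R_L); requiring this ≤ 0.0910 gives R_L ≥ R_th(1/0.0910 − 1) = 917.6 × 9.989 = 9.17 kΩ.

R_L(min) ≈ 9.17 kΩ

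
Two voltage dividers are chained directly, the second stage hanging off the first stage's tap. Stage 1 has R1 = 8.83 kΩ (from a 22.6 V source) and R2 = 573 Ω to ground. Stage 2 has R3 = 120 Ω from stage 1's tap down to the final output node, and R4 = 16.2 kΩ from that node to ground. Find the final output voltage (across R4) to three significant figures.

Stage 2 presents R3+R4 = 16320 Ω as a load on stage 1's tap.
Stage 1's lower leg becomes R2‖(R3+R4) = 553.6 Ω, so V_mid = 22.6 × 553.6/9384 = 1.333 V.
Stage 2 is itself unloaded: V_out = V_mid × R4/(R3+R4) = 1.333 × 16200/16320 = 1.32 V.

V_out ≈ 1.32 V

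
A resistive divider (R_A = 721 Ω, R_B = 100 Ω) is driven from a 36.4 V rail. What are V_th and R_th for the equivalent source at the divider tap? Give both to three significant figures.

V_th is the open-circuit tap voltage: 36.4 × 100/(721 + 100) = 4.43 V.
With the supply zeroed, R_A and R_B appear in parallel from the tap: R_th = R_A‖R_B = (721 × 100)/821.0 = 87.8 Ω.

V_th = 4.43 V, R_th = 87.8 Ω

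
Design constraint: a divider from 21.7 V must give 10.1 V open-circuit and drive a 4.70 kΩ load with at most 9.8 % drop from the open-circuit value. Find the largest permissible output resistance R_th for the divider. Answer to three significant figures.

Loading drop = R_th/(R_th + R_L) ≤ 0.0980, so R_th ≤ R_L · ε/(1−ε) = 4.70 kΩ × 0.0980/0.9020 = 511 Ω.
(Any R1, R2 with R2/(R1+R2) = 0.465 and R1‖R2 ≤ 511 Ω will meet the spec.)

R_th ≤ 511 Ω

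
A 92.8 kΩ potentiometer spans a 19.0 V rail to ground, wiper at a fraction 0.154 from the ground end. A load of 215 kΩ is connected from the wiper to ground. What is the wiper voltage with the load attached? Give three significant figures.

The wiper splits the pot into (1−α)R = 78.51 kΩ above and αR = 14.29 kΩ below.
Lower section ‖ load = 13.40 kΩ.
V_wiper = 19.0 × 13.40/(78.51 + 13.40) = 2.77 V.

V ≈ 2.77 V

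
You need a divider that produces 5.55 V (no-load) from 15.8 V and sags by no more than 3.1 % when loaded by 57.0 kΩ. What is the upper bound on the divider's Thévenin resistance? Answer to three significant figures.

Loading drop = R_th/(R_th + R_L) ≤ 0.0310, so R_th ≤ R_L · ε/(1−ε) = 57.0 kΩ × 0.0310/0.9690 = 1.82 kΩ.

R_th ≤ 1.82 kΩ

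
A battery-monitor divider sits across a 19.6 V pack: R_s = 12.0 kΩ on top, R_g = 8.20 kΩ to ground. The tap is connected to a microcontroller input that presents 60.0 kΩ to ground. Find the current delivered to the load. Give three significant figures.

R_g‖R_L = 7.214 kΩ; V_out = 19.6 × 7.214/19.21 = 7.359 V.
I_L = V_out / R_L = 7.359 / 60.0 kΩ = 0.123 mA.

I_L ≈ 0.123 mA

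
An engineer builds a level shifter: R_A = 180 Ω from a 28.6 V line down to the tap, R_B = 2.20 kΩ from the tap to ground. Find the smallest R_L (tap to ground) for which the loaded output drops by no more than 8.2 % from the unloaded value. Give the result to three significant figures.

Output resistance R_th = R_A‖R_B = (180 × 2200)/2380 = 166.4 Ω.
The fractional drop is R_th/(R_th + R_L); requiring this ≤ 0.0820 gives R_L ≥ R_th(1/0.0820 − 1) = 166.4 × 11.20 = 1.86 kΩ.

R_L(min) ≈ 1.86 kΩ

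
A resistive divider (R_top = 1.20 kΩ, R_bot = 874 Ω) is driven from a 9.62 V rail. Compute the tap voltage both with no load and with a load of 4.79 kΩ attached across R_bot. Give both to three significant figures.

Unloaded: 4.05 V; loaded: 3.67 V

Open-circuit: V = 9.62 × 874/(1200 + 874) = 4.05 V.
With the load, R_bot becomes R_bot‖R_L = 739.1 Ω, so V = 9.62 × 739.1/1939 = 3.67 V.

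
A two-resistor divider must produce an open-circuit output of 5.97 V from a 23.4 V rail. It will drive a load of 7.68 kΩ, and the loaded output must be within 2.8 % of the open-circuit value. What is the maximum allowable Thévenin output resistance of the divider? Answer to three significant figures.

Loading drop = R_th/(R_th + R_L) ≤ 0.0280, so R_th ≤ R_L · ε/(1−ε) = 7.68 kΩ × 0.0280/0.9720 = 221 Ω.

R_th ≤ 221 Ω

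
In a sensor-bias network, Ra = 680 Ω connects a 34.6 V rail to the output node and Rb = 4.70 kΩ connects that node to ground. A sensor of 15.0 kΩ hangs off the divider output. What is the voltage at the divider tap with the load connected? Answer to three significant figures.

The load sits in parallel with Rb: Rb‖R_L = (4700 × 15000) / (4700 + 15000) = 3579 Ω.
V_out = 34.6 × 3579 / (680 + 3579) = 34.6 × 3579/4259 = 29.1 V.
(Unloaded it would have been 30.2 V.)

V_out ≈ 29.1 V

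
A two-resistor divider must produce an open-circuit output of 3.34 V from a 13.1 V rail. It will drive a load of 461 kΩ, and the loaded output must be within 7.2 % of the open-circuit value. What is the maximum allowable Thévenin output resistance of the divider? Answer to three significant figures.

Loading drop = R_th/(R_th + R_L) ≤ 0.0720, so R_th ≤ R_L · ε/(1−ε) = 461 kΩ × 0.0720/0.9280 = 35.8 kΩ.
(Any R1, R2 with R2/(R1+R2) = 0.255 and R1‖R2 ≤ 35.8 kΩ will meet the spec.)

R_th ≤ 35.8 kΩ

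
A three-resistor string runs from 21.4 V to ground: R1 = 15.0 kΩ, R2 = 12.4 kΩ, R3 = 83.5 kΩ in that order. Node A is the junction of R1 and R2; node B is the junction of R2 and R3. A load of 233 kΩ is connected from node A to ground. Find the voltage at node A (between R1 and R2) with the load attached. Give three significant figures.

V ≈ 17.5 V

Below node A the series string R2+R3 = 95.90 kΩ sits in parallel with the 233 kΩ load: 67.94 kΩ.
V_A = 21.4 × 67.94/(15.0 + 67.94) = 17.5 V.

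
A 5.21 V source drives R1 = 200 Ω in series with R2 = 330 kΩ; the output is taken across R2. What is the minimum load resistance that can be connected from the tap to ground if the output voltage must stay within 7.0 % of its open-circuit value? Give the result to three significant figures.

Output resistance R_th = R1‖R2 = (200 × 330000)/330200 = 199.9 Ω.
The fractional drop is R_th/(R_th + R_L); requiring this ≤ 0.0700 gives R_L ≥ R_th(1/0.0700 − 1) = 199.9 × 13.29 = 2.66 kΩ.

R_L(min) ≈ 2.66 kΩ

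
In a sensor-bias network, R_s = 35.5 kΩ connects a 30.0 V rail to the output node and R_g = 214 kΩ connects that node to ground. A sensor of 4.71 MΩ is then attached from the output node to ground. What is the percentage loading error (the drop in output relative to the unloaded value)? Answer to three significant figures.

0.642 %

The divider's output (Thévenin) resistance is R_s‖R_g = 30.45 kΩ.
Fractional drop under load = R_th/(R_th + R_L) = 30.45 / (30.45 + 4710) = 0.006423.
So the output falls by 0.642 %.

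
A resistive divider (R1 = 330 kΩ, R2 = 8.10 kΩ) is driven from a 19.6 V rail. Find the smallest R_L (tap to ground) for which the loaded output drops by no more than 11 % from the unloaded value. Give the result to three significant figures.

Output resistance R_th = R1‖R2 = (330 × 8.10)/338.1 = 7.906 kΩ.
The fractional drop is R_th/(R_th + R_L); requiring this ≤ 0.110 gives R_L ≥ R_th(1/0.110 − 1) = 7.906 × 8.091 = 64.0 kΩ.

R_L(min) ≈ 64.0 kΩ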